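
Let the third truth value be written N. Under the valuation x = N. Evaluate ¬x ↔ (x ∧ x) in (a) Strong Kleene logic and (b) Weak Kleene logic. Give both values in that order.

N; N

In Strong Kleene logic: ¬x = ¬N = N
x ∧ x = N ∧ N = N
¬x ↔ (x ∧ x) = N ↔ N = N
In Weak Kleene logic: ¬x = ¬N = N
x ∧ x = N ∧ N = N
¬x ↔ (x ∧ x) = N ↔ N = N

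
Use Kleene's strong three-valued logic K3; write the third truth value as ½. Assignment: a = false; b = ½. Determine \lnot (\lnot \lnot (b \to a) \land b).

½

b \to a = ½ \to false = ½  [\lnot ½ \lor false]
\lnot (b \to a) = \lnot ½ = ½
\lnot \lnot (b \to a) = \lnot ½ = ½
\lnot \lnot (b \to a) \land b = ½ \land ½ = ½
\lnot (\lnot \lnot (b \to a) \land b) = \lnot ½ = ½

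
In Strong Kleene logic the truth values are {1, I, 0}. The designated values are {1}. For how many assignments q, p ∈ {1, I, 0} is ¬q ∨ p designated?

5

Of the 9 assignments, 5 give a value in {1}.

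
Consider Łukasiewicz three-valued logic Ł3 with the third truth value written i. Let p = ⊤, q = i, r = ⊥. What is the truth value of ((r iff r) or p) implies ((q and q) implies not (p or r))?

r iff r = ⊥ iff ⊥ = ⊤
(r iff r) or p = ⊤ or ⊤ = ⊤
q and q = i and i = i
p or r = ⊤ or ⊥ = ⊤
not (p or r) = not ⊤ = ⊥
(q and q) implies not (p or r) = i implies ⊥ = i  [min(1, 1−½+0)]
((r iff r) or p) implies ((q and q) implies not (p or r)) = ⊤ implies i = i

i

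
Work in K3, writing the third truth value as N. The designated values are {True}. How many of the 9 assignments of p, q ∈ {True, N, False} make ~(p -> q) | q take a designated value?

Designated under: (p=True, q=True); (p=True, q=False); (p=N, q=True); (p=False, q=True).

4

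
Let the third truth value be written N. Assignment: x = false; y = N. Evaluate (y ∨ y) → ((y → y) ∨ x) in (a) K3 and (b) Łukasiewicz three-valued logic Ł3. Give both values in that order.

In K3: y ∨ y = N ∨ N = N
y → y = N → N = N  [¬N ∨ N]
(y → y) ∨ x = N ∨ false = N
(y ∨ y) → ((y → y) ∨ x) = N → N = N
In Łukasiewicz three-valued logic Ł3: y ∨ y = N ∨ N = N
y → y = N → N = true
(y → y) ∨ x = true ∨ false = true
(y ∨ y) → ((y → y) ∨ x) = N → true = true
They differ because K3 and Łukasiewicz three-valued logic Ł3 treat N differently under implication.

N; true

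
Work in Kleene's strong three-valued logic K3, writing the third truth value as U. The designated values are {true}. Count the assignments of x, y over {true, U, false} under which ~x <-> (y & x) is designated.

1

Designated under: (x=true, y=false).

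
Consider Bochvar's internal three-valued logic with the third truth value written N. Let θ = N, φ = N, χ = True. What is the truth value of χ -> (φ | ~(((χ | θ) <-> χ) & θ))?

χ | θ = True | N = N
(χ | θ) <-> χ = N <-> True = N
((χ | θ) <-> χ) & θ = N & N = N
~(((χ | θ) <-> χ) & θ) = ~N = N
φ | ~(((χ | θ) <-> χ) & θ) = N | N = N
χ -> (φ | ~(((χ | θ) <-> χ) & θ)) = True -> N = N  [any arg is the third value ⇒ result is the third value]

N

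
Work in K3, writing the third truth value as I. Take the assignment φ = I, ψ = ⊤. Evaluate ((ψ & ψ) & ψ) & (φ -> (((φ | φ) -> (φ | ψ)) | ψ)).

ψ & ψ = ⊤ & ⊤ = ⊤
(ψ & ψ) & ψ = ⊤ & ⊤ = ⊤
φ | φ = I | I = I
φ | ψ = I | ⊤ = ⊤
(φ | φ) -> (φ | ψ) = I -> ⊤ = ⊤  [~I | ⊤]
((φ | φ) -> (φ | ψ)) | ψ = ⊤ | ⊤ = ⊤
φ -> (((φ | φ) -> (φ | ψ)) | ψ) = I -> ⊤ = ⊤
((ψ & ψ) & ψ) & (φ -> (((φ | φ) -> (φ | ψ)) | ψ)) = ⊤ & ⊤ = ⊤

⊤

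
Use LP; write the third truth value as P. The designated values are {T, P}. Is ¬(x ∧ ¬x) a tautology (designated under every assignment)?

Every assignment of x over {T, P, F} gives a value in {T, P}.
In particular, with x=P: ¬(x ∧ ¬x) = P.

Yes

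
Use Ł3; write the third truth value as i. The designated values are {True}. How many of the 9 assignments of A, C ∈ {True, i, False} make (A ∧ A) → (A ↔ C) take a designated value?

7

Of the 9 assignments, 7 give a value in {True}.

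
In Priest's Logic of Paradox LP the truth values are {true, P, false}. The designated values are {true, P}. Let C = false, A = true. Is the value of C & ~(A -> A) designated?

A -> A = true -> true = true
~(A -> A) = ~true = false
C & ~(A -> A) = false & false = false
false ∉ {true, P}.

No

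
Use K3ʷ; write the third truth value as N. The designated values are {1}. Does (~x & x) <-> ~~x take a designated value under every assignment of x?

No

Countermodel: x=1 gives 0, which is not designated.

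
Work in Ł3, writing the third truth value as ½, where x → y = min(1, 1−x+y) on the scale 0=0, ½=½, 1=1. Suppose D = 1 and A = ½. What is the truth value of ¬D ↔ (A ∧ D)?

¬D = ¬1 = 0
A ∧ D = ½ ∧ 1 = ½
¬D ↔ (A ∧ D) = 0 ↔ ½ = ½  [1 − |0−½|]

½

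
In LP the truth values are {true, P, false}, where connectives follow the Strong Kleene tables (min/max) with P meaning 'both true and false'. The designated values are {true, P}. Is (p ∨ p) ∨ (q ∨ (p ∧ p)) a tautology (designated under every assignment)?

Countermodel: p=false, q=false gives false, which is not designated.

No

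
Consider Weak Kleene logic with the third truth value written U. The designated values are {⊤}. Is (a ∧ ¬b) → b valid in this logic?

No

Countermodel: a=⊤, b=U gives U, which is not designated.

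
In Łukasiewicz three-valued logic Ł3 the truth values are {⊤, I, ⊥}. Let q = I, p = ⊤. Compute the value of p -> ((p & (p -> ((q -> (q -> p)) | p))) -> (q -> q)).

⊤

q -> p = I -> ⊤ = ⊤
q -> (q -> p) = I -> ⊤ = ⊤
(q -> (q -> p)) | p = ⊤ | ⊤ = ⊤
p -> ((q -> (q -> p)) | p) = ⊤ -> ⊤ = ⊤
p & (p -> ((q -> (q -> p)) | p)) = ⊤ & ⊤ = ⊤
q -> q = I -> I = ⊤
(p & (p -> ((q -> (q -> p)) | p))) -> (q -> q) = ⊤ -> ⊤ = ⊤
p -> ((p & (p -> ((q -> (q -> p)) | p))) -> (q -> q)) = ⊤ -> ⊤ = ⊤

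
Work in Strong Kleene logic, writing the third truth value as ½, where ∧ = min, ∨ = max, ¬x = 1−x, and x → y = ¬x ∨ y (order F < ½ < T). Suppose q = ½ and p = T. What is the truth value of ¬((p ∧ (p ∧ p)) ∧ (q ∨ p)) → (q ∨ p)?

T

p ∧ p = T ∧ T = T
p ∧ (p ∧ p) = T ∧ T = T
q ∨ p = ½ ∨ T = T
(p ∧ (p ∧ p)) ∧ (q ∨ p) = T ∧ T = T
¬((p ∧ (p ∧ p)) ∧ (q ∨ p)) = ¬T = F
q ∨ p = ½ ∨ T = T
¬((p ∧ (p ∧ p)) ∧ (q ∨ p)) → (q ∨ p) = F → T = T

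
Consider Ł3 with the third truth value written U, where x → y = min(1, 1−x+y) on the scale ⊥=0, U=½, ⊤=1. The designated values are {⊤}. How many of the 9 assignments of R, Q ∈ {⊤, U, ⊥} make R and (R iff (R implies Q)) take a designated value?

1

Designated under: (R=⊤, Q=⊤).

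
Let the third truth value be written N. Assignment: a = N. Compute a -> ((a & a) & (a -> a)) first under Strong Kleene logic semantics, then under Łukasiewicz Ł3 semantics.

N; ⊤

In Strong Kleene logic: a & a = N & N = N
a -> a = N -> N = N  [~N | N]
(a & a) & (a -> a) = N & N = N
a -> ((a & a) & (a -> a)) = N -> N = N
In Łukasiewicz Ł3: a & a = N & N = N
a -> a = N -> N = ⊤  [min(1, 1−½+½)]
(a & a) & (a -> a) = N & ⊤ = N
a -> ((a & a) & (a -> a)) = N -> N = ⊤
They differ because Strong Kleene logic and Łukasiewicz Ł3 treat N differently under implication.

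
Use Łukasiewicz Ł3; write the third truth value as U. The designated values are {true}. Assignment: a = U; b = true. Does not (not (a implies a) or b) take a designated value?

No

a implies a = U implies U = true  [min(1, 1−½+½)]
not (a implies a) = not true = false
not (a implies a) or b = false or true = true
not (not (a implies a) or b) = not true = false
false ∉ {true}.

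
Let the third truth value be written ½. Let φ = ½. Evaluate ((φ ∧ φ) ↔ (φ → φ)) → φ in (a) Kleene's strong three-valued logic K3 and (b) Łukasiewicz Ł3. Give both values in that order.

½; True

In Kleene's strong three-valued logic K3: φ ∧ φ = ½ ∧ ½ = ½
φ → φ = ½ → ½ = ½  [¬½ ∨ ½]
(φ ∧ φ) ↔ (φ → φ) = ½ ↔ ½ = ½
((φ ∧ φ) ↔ (φ → φ)) → φ = ½ → ½ = ½
In Łukasiewicz Ł3: φ ∧ φ = ½ ∧ ½ = ½
φ → φ = ½ → ½ = True  [min(1, 1−½+½)]
(φ ∧ φ) ↔ (φ → φ) = ½ ↔ True = ½
((φ ∧ φ) ↔ (φ → φ)) → φ = ½ → ½ = True
They differ because Kleene's strong three-valued logic K3 and Łukasiewicz Ł3 treat ½ differently under implication.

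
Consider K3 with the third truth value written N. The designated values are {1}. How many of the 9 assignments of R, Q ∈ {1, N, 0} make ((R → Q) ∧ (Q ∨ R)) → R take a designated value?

4

Designated under: (R=1, Q=1); (R=1, Q=N); (R=1, Q=0); (R=0, Q=0).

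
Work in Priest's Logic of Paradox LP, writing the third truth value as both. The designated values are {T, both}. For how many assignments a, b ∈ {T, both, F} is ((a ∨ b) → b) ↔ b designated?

8

Of the 9 assignments, 8 give a value in {T, both}.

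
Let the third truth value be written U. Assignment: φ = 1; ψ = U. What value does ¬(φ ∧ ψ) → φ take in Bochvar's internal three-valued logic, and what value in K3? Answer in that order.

In Bochvar's internal three-valued logic: φ ∧ ψ = 1 ∧ U = U
¬(φ ∧ ψ) = ¬U = U
¬(φ ∧ ψ) → φ = U → 1 = U
In K3: φ ∧ ψ = 1 ∧ U = U
¬(φ ∧ ψ) = ¬U = U
¬(φ ∧ ψ) → φ = U → 1 = 1
They differ because Bochvar's internal three-valued logic and K3 treat U differently under the binary connectives.

U; 1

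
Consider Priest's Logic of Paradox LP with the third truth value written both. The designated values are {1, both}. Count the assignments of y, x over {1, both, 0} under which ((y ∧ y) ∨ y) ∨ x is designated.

Of the 9 assignments, 8 give a value in {1, both}.

8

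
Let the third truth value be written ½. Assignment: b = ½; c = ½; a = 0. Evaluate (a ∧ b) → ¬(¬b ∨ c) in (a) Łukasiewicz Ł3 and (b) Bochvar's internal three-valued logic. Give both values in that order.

In Łukasiewicz Ł3: a ∧ b = 0 ∧ ½ = 0
¬b = ¬½ = ½
¬b ∨ c = ½ ∨ ½ = ½
¬(¬b ∨ c) = ¬½ = ½
(a ∧ b) → ¬(¬b ∨ c) = 0 → ½ = 1
In Bochvar's internal three-valued logic: a ∧ b = 0 ∧ ½ = ½
¬b = ¬½ = ½
¬b ∨ c = ½ ∨ ½ = ½
¬(¬b ∨ c) = ¬½ = ½
(a ∧ b) → ¬(¬b ∨ c) = ½ → ½ = ½  [any arg is the third value ⇒ result is the third value]
They differ because Łukasiewicz Ł3 and Bochvar's internal three-valued logic treat ½ differently under the binary connectives.

1; ½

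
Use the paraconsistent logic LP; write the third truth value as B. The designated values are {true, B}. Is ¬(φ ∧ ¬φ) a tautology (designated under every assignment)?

Yes

Every assignment of φ over {true, B, false} gives a value in {true, B}.
In particular, with φ=B: ¬(φ ∧ ¬φ) = B.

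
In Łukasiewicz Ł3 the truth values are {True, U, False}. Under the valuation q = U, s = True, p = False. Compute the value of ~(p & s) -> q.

U

p & s = False & True = False
~(p & s) = ~False = True
~(p & s) -> q = True -> U = U  [min(1, 1−1+½)]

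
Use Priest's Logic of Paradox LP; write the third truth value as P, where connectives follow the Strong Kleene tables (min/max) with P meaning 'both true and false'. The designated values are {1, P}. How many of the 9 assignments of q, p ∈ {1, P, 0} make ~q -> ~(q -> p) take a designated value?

6

Of the 9 assignments, 6 give a value in {1, P}.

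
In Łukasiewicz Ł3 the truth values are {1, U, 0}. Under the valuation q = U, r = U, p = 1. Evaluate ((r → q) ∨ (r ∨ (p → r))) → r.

r → q = U → U = 1  [min(1, 1−½+½)]
p → r = 1 → U = U
r ∨ (p → r) = U ∨ U = U
(r → q) ∨ (r ∨ (p → r)) = 1 ∨ U = 1
((r → q) ∨ (r ∨ (p → r))) → r = 1 → U = U

U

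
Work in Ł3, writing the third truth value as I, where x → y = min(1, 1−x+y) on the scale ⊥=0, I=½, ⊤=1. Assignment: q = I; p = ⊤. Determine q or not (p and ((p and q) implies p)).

I

p and q = ⊤ and I = I
(p and q) implies p = I implies ⊤ = ⊤  [min(1, 1−½+1)]
p and ((p and q) implies p) = ⊤ and ⊤ = ⊤
not (p and ((p and q) implies p)) = not ⊤ = ⊥
q or not (p and ((p and q) implies p)) = I or ⊥ = I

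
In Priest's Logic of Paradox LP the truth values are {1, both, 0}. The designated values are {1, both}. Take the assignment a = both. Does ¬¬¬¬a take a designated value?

¬a = ¬both = both
¬¬a = ¬both = both
¬¬¬a = ¬both = both
¬¬¬¬a = ¬both = both
both ∈ {1, both}.

Yes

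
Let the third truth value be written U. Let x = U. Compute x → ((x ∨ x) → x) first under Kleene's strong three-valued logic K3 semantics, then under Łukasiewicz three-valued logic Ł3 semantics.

In Kleene's strong three-valued logic K3: x ∨ x = U ∨ U = U
(x ∨ x) → x = U → U = U  [¬U ∨ U]
x → ((x ∨ x) → x) = U → U = U
In Łukasiewicz three-valued logic Ł3: x ∨ x = U ∨ U = U
(x ∨ x) → x = U → U = true  [min(1, 1−½+½)]
x → ((x ∨ x) → x) = U → true = true
They differ because Kleene's strong three-valued logic K3 and Łukasiewicz three-valued logic Ł3 treat U differently under implication.

U; true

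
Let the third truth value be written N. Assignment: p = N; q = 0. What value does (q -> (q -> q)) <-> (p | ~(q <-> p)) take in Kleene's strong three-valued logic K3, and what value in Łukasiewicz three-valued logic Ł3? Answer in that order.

N; N

In Kleene's strong three-valued logic K3: q -> q = 0 -> 0 = 1
q -> (q -> q) = 0 -> 1 = 1
q <-> p = 0 <-> N = N
~(q <-> p) = ~N = N
p | ~(q <-> p) = N | N = N
(q -> (q -> q)) <-> (p | ~(q <-> p)) = 1 <-> N = N
In Łukasiewicz three-valued logic Ł3: q -> q = 0 -> 0 = 1
q -> (q -> q) = 0 -> 1 = 1
q <-> p = 0 <-> N = N
~(q <-> p) = ~N = N
p | ~(q <-> p) = N | N = N
(q -> (q -> q)) <-> (p | ~(q <-> p)) = 1 <-> N = N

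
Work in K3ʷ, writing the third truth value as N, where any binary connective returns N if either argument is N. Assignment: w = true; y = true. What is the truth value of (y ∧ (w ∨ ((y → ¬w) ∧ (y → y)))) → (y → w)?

true

¬w = ¬true = false
y → ¬w = true → false = false
y → y = true → true = true
(y → ¬w) ∧ (y → y) = false ∧ true = false
w ∨ ((y → ¬w) ∧ (y → y)) = true ∨ false = true
y ∧ (w ∨ ((y → ¬w) ∧ (y → y))) = true ∧ true = true
y → w = true → true = true
(y ∧ (w ∨ ((y → ¬w) ∧ (y → y)))) → (y → w) = true → true = true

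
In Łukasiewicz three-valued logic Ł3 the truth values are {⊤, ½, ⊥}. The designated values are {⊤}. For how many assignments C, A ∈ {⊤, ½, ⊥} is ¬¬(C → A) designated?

Of the 9 assignments, 6 give a value in {⊤}.

6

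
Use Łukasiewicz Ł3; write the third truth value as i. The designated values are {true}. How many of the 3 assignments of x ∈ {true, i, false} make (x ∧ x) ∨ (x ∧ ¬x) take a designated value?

1

x=true: true ✓
x=i: i ·
x=false: false ·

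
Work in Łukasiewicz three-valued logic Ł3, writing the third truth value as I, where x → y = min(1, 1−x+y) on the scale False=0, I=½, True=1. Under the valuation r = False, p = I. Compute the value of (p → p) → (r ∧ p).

p → p = I → I = True  [min(1, 1−½+½)]
r ∧ p = False ∧ I = False
(p → p) → (r ∧ p) = True → False = False

False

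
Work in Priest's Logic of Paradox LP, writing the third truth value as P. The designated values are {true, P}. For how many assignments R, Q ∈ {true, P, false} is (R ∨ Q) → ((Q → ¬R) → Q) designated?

Of the 9 assignments, 8 give a value in {true, P}.

8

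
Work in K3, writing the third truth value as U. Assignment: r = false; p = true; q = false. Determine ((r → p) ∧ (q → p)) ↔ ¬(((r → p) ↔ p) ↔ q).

true

r → p = false → true = true
q → p = false → true = true
(r → p) ∧ (q → p) = true ∧ true = true
r → p = false → true = true
(r → p) ↔ p = true ↔ true = true
((r → p) ↔ p) ↔ q = true ↔ false = false
¬(((r → p) ↔ p) ↔ q) = ¬false = true
((r → p) ∧ (q → p)) ↔ ¬(((r → p) ↔ p) ↔ q) = true ↔ true = true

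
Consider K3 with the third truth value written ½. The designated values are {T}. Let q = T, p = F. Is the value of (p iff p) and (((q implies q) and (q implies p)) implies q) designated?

Yes

p iff p = F iff F = T
q implies q = T implies T = T
q implies p = T implies F = F
(q implies q) and (q implies p) = T and F = F
((q implies q) and (q implies p)) implies q = F implies T = T
(p iff p) and (((q implies q) and (q implies p)) implies q) = T and T = T
T ∈ {T}.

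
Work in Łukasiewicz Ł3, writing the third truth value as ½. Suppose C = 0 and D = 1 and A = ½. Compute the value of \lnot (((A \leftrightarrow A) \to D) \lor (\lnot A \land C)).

A \leftrightarrow A = ½ \leftrightarrow ½ = 1
(A \leftrightarrow A) \to D = 1 \to 1 = 1
\lnot A = \lnot ½ = ½
\lnot A \land C = ½ \land 0 = 0
((A \leftrightarrow A) \to D) \lor (\lnot A \land C) = 1 \lor 0 = 1
\lnot (((A \leftrightarrow A) \to D) \lor (\lnot A \land C)) = \lnot 1 = 0

0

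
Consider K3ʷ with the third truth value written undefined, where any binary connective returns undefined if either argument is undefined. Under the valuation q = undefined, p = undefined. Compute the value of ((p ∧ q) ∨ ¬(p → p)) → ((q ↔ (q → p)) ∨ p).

p ∧ q = undefined ∧ undefined = undefined
p → p = undefined → undefined = undefined  [any arg is the third value ⇒ result is the third value]
¬(p → p) = ¬undefined = undefined
(p ∧ q) ∨ ¬(p → p) = undefined ∨ undefined = undefined
q → p = undefined → undefined = undefined
q ↔ (q → p) = undefined ↔ undefined = undefined
(q ↔ (q → p)) ∨ p = undefined ∨ undefined = undefined
((p ∧ q) ∨ ¬(p → p)) → ((q ↔ (q → p)) ∨ p) = undefined → undefined = undefined

undefined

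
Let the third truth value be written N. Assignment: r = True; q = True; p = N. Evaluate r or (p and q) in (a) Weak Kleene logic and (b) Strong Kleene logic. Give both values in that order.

In Weak Kleene logic: p and q = N and True = N
r or (p and q) = True or N = N
In Strong Kleene logic: p and q = N and True = N
r or (p and q) = True or N = True
They differ because Weak Kleene logic and Strong Kleene logic treat N differently under the binary connectives.

N; True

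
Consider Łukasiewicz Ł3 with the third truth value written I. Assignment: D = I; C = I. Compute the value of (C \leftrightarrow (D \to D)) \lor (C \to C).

D \to D = I \to I = T  [min(1, 1−½+½)]
C \leftrightarrow (D \to D) = I \leftrightarrow T = I
C \to C = I \to I = T
(C \leftrightarrow (D \to D)) \lor (C \to C) = I \lor T = T

T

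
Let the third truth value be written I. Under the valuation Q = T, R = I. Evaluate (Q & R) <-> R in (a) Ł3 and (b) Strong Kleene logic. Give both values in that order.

T; I

In Ł3: Q & R = T & I = I
(Q & R) <-> R = I <-> I = T  [1 − |½−½|]
In Strong Kleene logic: Q & R = T & I = I
(Q & R) <-> R = I <-> I = I
They differ because Ł3 and Strong Kleene logic treat I differently under implication.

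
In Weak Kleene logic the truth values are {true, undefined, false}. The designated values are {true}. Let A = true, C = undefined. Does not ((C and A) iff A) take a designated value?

No

C and A = undefined and true = undefined
(C and A) iff A = undefined iff true = undefined
not ((C and A) iff A) = not undefined = undefined
undefined ∉ {true}.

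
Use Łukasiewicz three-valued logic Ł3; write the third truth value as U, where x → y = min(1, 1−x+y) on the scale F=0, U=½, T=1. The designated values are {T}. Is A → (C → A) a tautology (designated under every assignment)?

Every assignment of A, C over {T, U, F} gives a value in {T}.
In particular, with A=U, C=U: A → (C → A) = T.

Yes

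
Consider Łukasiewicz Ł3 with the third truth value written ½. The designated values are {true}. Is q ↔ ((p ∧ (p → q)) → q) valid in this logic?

No

Countermodel: q=½, p=true gives ½, which is not designated.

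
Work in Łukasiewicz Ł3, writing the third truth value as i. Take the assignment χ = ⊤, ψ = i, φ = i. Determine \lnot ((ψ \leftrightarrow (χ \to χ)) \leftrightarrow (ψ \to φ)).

i

χ \to χ = ⊤ \to ⊤ = ⊤
ψ \leftrightarrow (χ \to χ) = i \leftrightarrow ⊤ = i
ψ \to φ = i \to i = ⊤
(ψ \leftrightarrow (χ \to χ)) \leftrightarrow (ψ \to φ) = i \leftrightarrow ⊤ = i
\lnot ((ψ \leftrightarrow (χ \to χ)) \leftrightarrow (ψ \to φ)) = \lnot i = i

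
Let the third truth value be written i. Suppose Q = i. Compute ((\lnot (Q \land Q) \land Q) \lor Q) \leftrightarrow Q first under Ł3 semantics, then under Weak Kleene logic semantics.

In Ł3: Q \land Q = i \land i = i
\lnot (Q \land Q) = \lnot i = i
\lnot (Q \land Q) \land Q = i \land i = i
(\lnot (Q \land Q) \land Q) \lor Q = i \lor i = i
((\lnot (Q \land Q) \land Q) \lor Q) \leftrightarrow Q = i \leftrightarrow i = True  [1 − |½−½|]
In Weak Kleene logic: Q \land Q = i \land i = i
\lnot (Q \land Q) = \lnot i = i
\lnot (Q \land Q) \land Q = i \land i = i
(\lnot (Q \land Q) \land Q) \lor Q = i \lor i = i
((\lnot (Q \land Q) \land Q) \lor Q) \leftrightarrow Q = i \leftrightarrow i = i
They differ because Ł3 and Weak Kleene logic treat i differently under the binary connectives.

True; i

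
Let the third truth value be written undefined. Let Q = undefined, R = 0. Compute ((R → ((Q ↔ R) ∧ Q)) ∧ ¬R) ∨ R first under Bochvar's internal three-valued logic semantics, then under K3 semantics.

In Bochvar's internal three-valued logic: Q ↔ R = undefined ↔ 0 = undefined
(Q ↔ R) ∧ Q = undefined ∧ undefined = undefined
R → ((Q ↔ R) ∧ Q) = 0 → undefined = undefined  [any arg is the third value ⇒ result is the third value]
¬R = ¬0 = 1
(R → ((Q ↔ R) ∧ Q)) ∧ ¬R = undefined ∧ 1 = undefined
((R → ((Q ↔ R) ∧ Q)) ∧ ¬R) ∨ R = undefined ∨ 0 = undefined
In K3: Q ↔ R = undefined ↔ 0 = undefined
(Q ↔ R) ∧ Q = undefined ∧ undefined = undefined
R → ((Q ↔ R) ∧ Q) = 0 → undefined = 1  [¬0 ∨ undefined]
¬R = ¬0 = 1
(R → ((Q ↔ R) ∧ Q)) ∧ ¬R = 1 ∧ 1 = 1
((R → ((Q ↔ R) ∧ Q)) ∧ ¬R) ∨ R = 1 ∨ 0 = 1
They differ because Bochvar's internal three-valued logic and K3 treat undefined differently under the binary connectives.

undefined; 1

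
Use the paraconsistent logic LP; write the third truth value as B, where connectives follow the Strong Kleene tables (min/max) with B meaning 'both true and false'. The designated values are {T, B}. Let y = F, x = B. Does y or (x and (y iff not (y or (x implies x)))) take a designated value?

Yes

x implies x = B implies B = B  [not B or B]
y or (x implies x) = F or B = B
not (y or (x implies x)) = not B = B
y iff not (y or (x implies x)) = F iff B = B
x and (y iff not (y or (x implies x))) = B and B = B
y or (x and (y iff not (y or (x implies x)))) = F or B = B
B ∈ {T, B}.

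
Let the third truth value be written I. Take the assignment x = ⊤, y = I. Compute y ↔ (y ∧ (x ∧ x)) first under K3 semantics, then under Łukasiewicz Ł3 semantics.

I; ⊤

In K3: x ∧ x = ⊤ ∧ ⊤ = ⊤
y ∧ (x ∧ x) = I ∧ ⊤ = I
y ↔ (y ∧ (x ∧ x)) = I ↔ I = I
In Łukasiewicz Ł3: x ∧ x = ⊤ ∧ ⊤ = ⊤
y ∧ (x ∧ x) = I ∧ ⊤ = I
y ↔ (y ∧ (x ∧ x)) = I ↔ I = ⊤  [1 − |½−½|]
They differ because K3 and Łukasiewicz Ł3 treat I differently under implication.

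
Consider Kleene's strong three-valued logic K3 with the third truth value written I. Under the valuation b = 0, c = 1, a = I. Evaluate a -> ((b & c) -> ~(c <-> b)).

b & c = 0 & 1 = 0
c <-> b = 1 <-> 0 = 0
~(c <-> b) = ~0 = 1
(b & c) -> ~(c <-> b) = 0 -> 1 = 1
a -> ((b & c) -> ~(c <-> b)) = I -> 1 = 1  [~I | 1]

1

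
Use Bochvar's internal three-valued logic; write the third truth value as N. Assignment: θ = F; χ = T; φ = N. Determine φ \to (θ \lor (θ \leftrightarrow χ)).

N

θ \leftrightarrow χ = F \leftrightarrow T = F
θ \lor (θ \leftrightarrow χ) = F \lor F = F
φ \to (θ \lor (θ \leftrightarrow χ)) = N \to F = N  [any arg is the third value ⇒ result is the third value]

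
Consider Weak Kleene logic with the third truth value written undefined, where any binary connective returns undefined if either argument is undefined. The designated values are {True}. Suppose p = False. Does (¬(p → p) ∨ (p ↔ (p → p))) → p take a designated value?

Yes

p → p = False → False = True
¬(p → p) = ¬True = False
p → p = False → False = True
p ↔ (p → p) = False ↔ True = False
¬(p → p) ∨ (p ↔ (p → p)) = False ∨ False = False
(¬(p → p) ∨ (p ↔ (p → p))) → p = False → False = True
True ∈ {True}.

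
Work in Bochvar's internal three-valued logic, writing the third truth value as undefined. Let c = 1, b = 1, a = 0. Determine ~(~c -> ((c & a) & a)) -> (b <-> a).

~c = ~1 = 0
c & a = 1 & 0 = 0
(c & a) & a = 0 & 0 = 0
~c -> ((c & a) & a) = 0 -> 0 = 1
~(~c -> ((c & a) & a)) = ~1 = 0
b <-> a = 1 <-> 0 = 0
~(~c -> ((c & a) & a)) -> (b <-> a) = 0 -> 0 = 1

1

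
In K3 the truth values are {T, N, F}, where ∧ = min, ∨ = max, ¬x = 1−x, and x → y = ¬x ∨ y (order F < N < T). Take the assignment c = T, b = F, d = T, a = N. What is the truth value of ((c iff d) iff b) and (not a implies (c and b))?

F

c iff d = T iff T = T
(c iff d) iff b = T iff F = F
not a = not N = N
c and b = T and F = F
not a implies (c and b) = N implies F = N
((c iff d) iff b) and (not a implies (c and b)) = F and N = F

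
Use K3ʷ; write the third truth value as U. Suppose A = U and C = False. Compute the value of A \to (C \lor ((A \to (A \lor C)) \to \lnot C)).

U

A \lor C = U \lor False = U
A \to (A \lor C) = U \to U = U  [any arg is the third value ⇒ result is the third value]
\lnot C = \lnot False = True
(A \to (A \lor C)) \to \lnot C = U \to True = U
C \lor ((A \to (A \lor C)) \to \lnot C) = False \lor U = U
A \to (C \lor ((A \to (A \lor C)) \to \lnot C)) = U \to U = U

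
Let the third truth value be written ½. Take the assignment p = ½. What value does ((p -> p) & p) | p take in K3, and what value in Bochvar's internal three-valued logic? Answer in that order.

½; ½

In K3: p -> p = ½ -> ½ = ½  [~½ | ½]
(p -> p) & p = ½ & ½ = ½
((p -> p) & p) | p = ½ | ½ = ½
In Bochvar's internal three-valued logic: p -> p = ½ -> ½ = ½  [any arg is the third value ⇒ result is the third value]
(p -> p) & p = ½ & ½ = ½
((p -> p) & p) | p = ½ | ½ = ½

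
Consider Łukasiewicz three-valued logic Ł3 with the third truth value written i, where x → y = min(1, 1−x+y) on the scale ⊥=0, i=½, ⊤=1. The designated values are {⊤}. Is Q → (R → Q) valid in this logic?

Yes

Every assignment of Q, R over {⊤, i, ⊥} gives a value in {⊤}.
In particular, with Q=i, R=i: Q → (R → Q) = ⊤.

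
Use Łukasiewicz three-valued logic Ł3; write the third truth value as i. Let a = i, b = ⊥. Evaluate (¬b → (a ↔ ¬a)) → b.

¬b = ¬⊥ = ⊤
¬a = ¬i = i
a ↔ ¬a = i ↔ i = ⊤
¬b → (a ↔ ¬a) = ⊤ → ⊤ = ⊤
(¬b → (a ↔ ¬a)) → b = ⊤ → ⊥ = ⊥

⊥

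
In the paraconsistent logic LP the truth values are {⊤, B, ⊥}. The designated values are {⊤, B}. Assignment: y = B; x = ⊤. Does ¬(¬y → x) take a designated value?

¬y = ¬B = B
¬y → x = B → ⊤ = ⊤
¬(¬y → x) = ¬⊤ = ⊥
⊥ ∉ {⊤, B}.

No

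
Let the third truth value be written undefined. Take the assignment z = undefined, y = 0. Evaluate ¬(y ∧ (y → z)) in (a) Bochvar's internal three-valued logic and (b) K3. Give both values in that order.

undefined; 1

In Bochvar's internal three-valued logic: y → z = 0 → undefined = undefined  [any arg is the third value ⇒ result is the third value]
y ∧ (y → z) = 0 ∧ undefined = undefined
¬(y ∧ (y → z)) = ¬undefined = undefined
In K3: y → z = 0 → undefined = 1  [¬0 ∨ undefined]
y ∧ (y → z) = 0 ∧ 1 = 0
¬(y ∧ (y → z)) = ¬0 = 1
They differ because Bochvar's internal three-valued logic and K3 treat undefined differently under the binary connectives.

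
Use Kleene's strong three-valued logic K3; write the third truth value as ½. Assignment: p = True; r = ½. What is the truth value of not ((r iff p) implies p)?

r iff p = ½ iff True = ½
(r iff p) implies p = ½ implies True = True  [not ½ or True]
not ((r iff p) implies p) = not True = False

False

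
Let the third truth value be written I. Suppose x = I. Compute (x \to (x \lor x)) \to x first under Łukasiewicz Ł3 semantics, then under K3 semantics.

I; I

In Łukasiewicz Ł3: x \lor x = I \lor I = I
x \to (x \lor x) = I \to I = 1  [min(1, 1−½+½)]
(x \to (x \lor x)) \to x = 1 \to I = I
In K3: x \lor x = I \lor I = I
x \to (x \lor x) = I \to I = I  [\lnot I \lor I]
(x \to (x \lor x)) \to x = I \to I = I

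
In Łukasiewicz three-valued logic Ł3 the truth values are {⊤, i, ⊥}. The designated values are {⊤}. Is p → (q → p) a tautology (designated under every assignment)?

Every assignment of p, q over {⊤, i, ⊥} gives a value in {⊤}.
In particular, with p=i, q=i: p → (q → p) = ⊤.

Yes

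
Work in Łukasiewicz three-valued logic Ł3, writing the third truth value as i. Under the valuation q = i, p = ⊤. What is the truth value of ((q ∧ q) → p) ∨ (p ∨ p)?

q ∧ q = i ∧ i = i
(q ∧ q) → p = i → ⊤ = ⊤  [min(1, 1−½+1)]
p ∨ p = ⊤ ∨ ⊤ = ⊤
((q ∧ q) → p) ∨ (p ∨ p) = ⊤ ∨ ⊤ = ⊤

⊤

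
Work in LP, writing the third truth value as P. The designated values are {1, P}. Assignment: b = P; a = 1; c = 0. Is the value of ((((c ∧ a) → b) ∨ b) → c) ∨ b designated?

Yes

c ∧ a = 0 ∧ 1 = 0
(c ∧ a) → b = 0 → P = 1  [¬0 ∨ P]
((c ∧ a) → b) ∨ b = 1 ∨ P = 1
(((c ∧ a) → b) ∨ b) → c = 1 → 0 = 0
((((c ∧ a) → b) ∨ b) → c) ∨ b = 0 ∨ P = P
P ∈ {1, P}.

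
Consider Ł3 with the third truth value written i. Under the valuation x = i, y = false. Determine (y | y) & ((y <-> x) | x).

y | y = false | false = false
y <-> x = false <-> i = i  [1 − |0−½|]
(y <-> x) | x = i | i = i
(y | y) & ((y <-> x) | x) = false & i = false

false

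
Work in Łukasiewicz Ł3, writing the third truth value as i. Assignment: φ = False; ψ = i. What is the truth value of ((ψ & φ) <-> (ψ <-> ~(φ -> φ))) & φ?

ψ & φ = i & False = False
φ -> φ = False -> False = True
~(φ -> φ) = ~True = False
ψ <-> ~(φ -> φ) = i <-> False = i  [1 − |½−0|]
(ψ & φ) <-> (ψ <-> ~(φ -> φ)) = False <-> i = i
((ψ & φ) <-> (ψ <-> ~(φ -> φ))) & φ = i & False = False

False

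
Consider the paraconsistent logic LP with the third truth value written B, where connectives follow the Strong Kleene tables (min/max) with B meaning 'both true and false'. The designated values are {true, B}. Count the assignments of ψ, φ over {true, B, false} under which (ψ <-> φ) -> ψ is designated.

Of the 9 assignments, 8 give a value in {true, B}.

8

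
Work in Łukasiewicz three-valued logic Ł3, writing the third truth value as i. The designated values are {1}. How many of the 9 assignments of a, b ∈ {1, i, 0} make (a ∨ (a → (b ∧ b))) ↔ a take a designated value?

Designated under: (a=1, b=1); (a=1, b=i); (a=1, b=0); (a=i, b=0).

4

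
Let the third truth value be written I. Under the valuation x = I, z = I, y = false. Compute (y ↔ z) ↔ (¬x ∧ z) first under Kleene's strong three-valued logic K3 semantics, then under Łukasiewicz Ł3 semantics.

In Kleene's strong three-valued logic K3: y ↔ z = false ↔ I = I
¬x = ¬I = I
¬x ∧ z = I ∧ I = I
(y ↔ z) ↔ (¬x ∧ z) = I ↔ I = I
In Łukasiewicz Ł3: y ↔ z = false ↔ I = I
¬x = ¬I = I
¬x ∧ z = I ∧ I = I
(y ↔ z) ↔ (¬x ∧ z) = I ↔ I = true
They differ because Kleene's strong three-valued logic K3 and Łukasiewicz Ł3 treat I differently under implication.

I; true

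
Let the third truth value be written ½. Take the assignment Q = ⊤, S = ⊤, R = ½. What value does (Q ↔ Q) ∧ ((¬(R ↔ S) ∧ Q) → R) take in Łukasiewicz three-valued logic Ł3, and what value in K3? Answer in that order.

In Łukasiewicz three-valued logic Ł3: Q ↔ Q = ⊤ ↔ ⊤ = ⊤
R ↔ S = ½ ↔ ⊤ = ½
¬(R ↔ S) = ¬½ = ½
¬(R ↔ S) ∧ Q = ½ ∧ ⊤ = ½
(¬(R ↔ S) ∧ Q) → R = ½ → ½ = ⊤
(Q ↔ Q) ∧ ((¬(R ↔ S) ∧ Q) → R) = ⊤ ∧ ⊤ = ⊤
In K3: Q ↔ Q = ⊤ ↔ ⊤ = ⊤
R ↔ S = ½ ↔ ⊤ = ½
¬(R ↔ S) = ¬½ = ½
¬(R ↔ S) ∧ Q = ½ ∧ ⊤ = ½
(¬(R ↔ S) ∧ Q) → R = ½ → ½ = ½
(Q ↔ Q) ∧ ((¬(R ↔ S) ∧ Q) → R) = ⊤ ∧ ½ = ½
They differ because Łukasiewicz three-valued logic Ł3 and K3 treat ½ differently under implication.

⊤; ½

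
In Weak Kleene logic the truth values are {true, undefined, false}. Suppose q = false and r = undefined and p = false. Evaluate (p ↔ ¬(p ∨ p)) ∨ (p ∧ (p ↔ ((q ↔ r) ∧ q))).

undefined

p ∨ p = false ∨ false = false
¬(p ∨ p) = ¬false = true
p ↔ ¬(p ∨ p) = false ↔ true = false
q ↔ r = false ↔ undefined = undefined
(q ↔ r) ∧ q = undefined ∧ false = undefined
p ↔ ((q ↔ r) ∧ q) = false ↔ undefined = undefined
p ∧ (p ↔ ((q ↔ r) ∧ q)) = false ∧ undefined = undefined
(p ↔ ¬(p ∨ p)) ∨ (p ∧ (p ↔ ((q ↔ r) ∧ q))) = false ∨ undefined = undefined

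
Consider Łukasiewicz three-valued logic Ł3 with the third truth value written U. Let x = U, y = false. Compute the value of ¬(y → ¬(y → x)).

false

y → x = false → U = true  [min(1, 1−0+½)]
¬(y → x) = ¬true = false
y → ¬(y → x) = false → false = true
¬(y → ¬(y → x)) = ¬true = false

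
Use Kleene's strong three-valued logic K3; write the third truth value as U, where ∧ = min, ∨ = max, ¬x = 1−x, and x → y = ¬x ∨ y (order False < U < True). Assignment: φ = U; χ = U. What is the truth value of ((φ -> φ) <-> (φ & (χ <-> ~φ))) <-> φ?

U

φ -> φ = U -> U = U  [~U | U]
~φ = ~U = U
χ <-> ~φ = U <-> U = U
φ & (χ <-> ~φ) = U & U = U
(φ -> φ) <-> (φ & (χ <-> ~φ)) = U <-> U = U
((φ -> φ) <-> (φ & (χ <-> ~φ))) <-> φ = U <-> U = U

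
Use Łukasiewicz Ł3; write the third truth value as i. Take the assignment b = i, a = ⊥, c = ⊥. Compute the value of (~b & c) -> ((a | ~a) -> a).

~b = ~i = i
~b & c = i & ⊥ = ⊥
~a = ~⊥ = ⊤
a | ~a = ⊥ | ⊤ = ⊤
(a | ~a) -> a = ⊤ -> ⊥ = ⊥
(~b & c) -> ((a | ~a) -> a) = ⊥ -> ⊥ = ⊤

⊤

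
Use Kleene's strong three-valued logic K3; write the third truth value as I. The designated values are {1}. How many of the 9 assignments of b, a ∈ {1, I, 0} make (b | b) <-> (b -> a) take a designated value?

1

Designated under: (b=1, a=1).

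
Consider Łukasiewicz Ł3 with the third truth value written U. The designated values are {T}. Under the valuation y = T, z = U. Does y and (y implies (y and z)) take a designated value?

No

y and z = T and U = U
y implies (y and z) = T implies U = U  [min(1, 1−1+½)]
y and (y implies (y and z)) = T and U = U
U ∉ {T}.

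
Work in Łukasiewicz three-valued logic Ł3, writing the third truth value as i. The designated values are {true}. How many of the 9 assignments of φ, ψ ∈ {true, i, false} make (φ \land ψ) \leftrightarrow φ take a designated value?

6

Of the 9 assignments, 6 give a value in {true}.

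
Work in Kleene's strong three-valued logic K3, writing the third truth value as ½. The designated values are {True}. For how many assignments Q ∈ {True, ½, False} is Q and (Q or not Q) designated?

Q=True: True ✓
Q=½: ½ ·
Q=False: False ·

1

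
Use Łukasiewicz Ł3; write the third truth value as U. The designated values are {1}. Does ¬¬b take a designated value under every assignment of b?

Countermodel: b=U gives U, which is not designated.

No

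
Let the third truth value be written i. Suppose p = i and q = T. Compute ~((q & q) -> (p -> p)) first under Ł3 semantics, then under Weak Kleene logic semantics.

F; i

In Ł3: q & q = T & T = T
p -> p = i -> i = T
(q & q) -> (p -> p) = T -> T = T
~((q & q) -> (p -> p)) = ~T = F
In Weak Kleene logic: q & q = T & T = T
p -> p = i -> i = i  [any arg is the third value ⇒ result is the third value]
(q & q) -> (p -> p) = T -> i = i
~((q & q) -> (p -> p)) = ~i = i
They differ because Ł3 and Weak Kleene logic treat i differently under the binary connectives.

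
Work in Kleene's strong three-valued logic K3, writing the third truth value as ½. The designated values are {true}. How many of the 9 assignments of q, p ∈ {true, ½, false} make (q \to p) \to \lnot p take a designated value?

Designated under: (q=true, p=false); (q=½, p=false); (q=false, p=false).

3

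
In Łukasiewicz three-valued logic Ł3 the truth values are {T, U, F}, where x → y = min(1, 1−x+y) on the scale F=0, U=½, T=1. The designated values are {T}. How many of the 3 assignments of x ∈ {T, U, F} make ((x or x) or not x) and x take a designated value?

x=T: T ✓
x=U: U ·
x=F: F ·

1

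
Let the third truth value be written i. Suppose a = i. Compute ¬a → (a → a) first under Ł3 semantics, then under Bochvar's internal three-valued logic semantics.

1; i

In Ł3: ¬a = ¬i = i
a → a = i → i = 1  [min(1, 1−½+½)]
¬a → (a → a) = i → 1 = 1
In Bochvar's internal three-valued logic: ¬a = ¬i = i
a → a = i → i = i
¬a → (a → a) = i → i = i
They differ because Ł3 and Bochvar's internal three-valued logic treat i differently under the binary connectives.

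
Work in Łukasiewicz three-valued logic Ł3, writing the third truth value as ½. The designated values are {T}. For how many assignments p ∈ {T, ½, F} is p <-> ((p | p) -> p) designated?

1

p=T: T ✓
p=½: ½ ·
p=F: F ·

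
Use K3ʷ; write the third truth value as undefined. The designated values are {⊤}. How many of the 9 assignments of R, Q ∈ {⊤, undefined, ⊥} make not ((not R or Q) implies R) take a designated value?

2

Designated under: (R=⊥, Q=⊤); (R=⊥, Q=⊥).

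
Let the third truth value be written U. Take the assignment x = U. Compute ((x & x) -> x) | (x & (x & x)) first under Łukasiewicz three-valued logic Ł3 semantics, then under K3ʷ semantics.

In Łukasiewicz three-valued logic Ł3: x & x = U & U = U
(x & x) -> x = U -> U = ⊤  [min(1, 1−½+½)]
x & x = U & U = U
x & (x & x) = U & U = U
((x & x) -> x) | (x & (x & x)) = ⊤ | U = ⊤
In K3ʷ: x & x = U & U = U
(x & x) -> x = U -> U = U  [any arg is the third value ⇒ result is the third value]
x & x = U & U = U
x & (x & x) = U & U = U
((x & x) -> x) | (x & (x & x)) = U | U = U
They differ because Łukasiewicz three-valued logic Ł3 and K3ʷ treat U differently under the binary connectives.

⊤; U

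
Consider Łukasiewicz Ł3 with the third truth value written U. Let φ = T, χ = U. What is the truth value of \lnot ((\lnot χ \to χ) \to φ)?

\lnot χ = \lnot U = U
\lnot χ \to χ = U \to U = T  [min(1, 1−½+½)]
(\lnot χ \to χ) \to φ = T \to T = T
\lnot ((\lnot χ \to χ) \to φ) = \lnot T = F

F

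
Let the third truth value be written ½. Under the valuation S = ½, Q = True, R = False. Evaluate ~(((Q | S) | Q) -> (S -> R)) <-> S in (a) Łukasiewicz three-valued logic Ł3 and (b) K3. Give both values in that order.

In Łukasiewicz three-valued logic Ł3: Q | S = True | ½ = True
(Q | S) | Q = True | True = True
S -> R = ½ -> False = ½  [min(1, 1−½+0)]
((Q | S) | Q) -> (S -> R) = True -> ½ = ½
~(((Q | S) | Q) -> (S -> R)) = ~½ = ½
~(((Q | S) | Q) -> (S -> R)) <-> S = ½ <-> ½ = True
In K3: Q | S = True | ½ = True
(Q | S) | Q = True | True = True
S -> R = ½ -> False = ½  [~½ | False]
((Q | S) | Q) -> (S -> R) = True -> ½ = ½
~(((Q | S) | Q) -> (S -> R)) = ~½ = ½
~(((Q | S) | Q) -> (S -> R)) <-> S = ½ <-> ½ = ½
They differ because Łukasiewicz three-valued logic Ł3 and K3 treat ½ differently under implication.

True; ½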